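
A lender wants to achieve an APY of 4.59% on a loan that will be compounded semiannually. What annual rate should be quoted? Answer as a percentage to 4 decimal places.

4.5385%

(1 + r/2)^2 − 1 = 0.0459, so 1 + r/2 = 1.0459^(1/2).
r/2 = 0.022693, so r = 0.045385 = 4.5385%.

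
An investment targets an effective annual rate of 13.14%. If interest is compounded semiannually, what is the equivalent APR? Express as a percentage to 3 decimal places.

12.735%

(1 + r/2)^2 − 1 = 0.1314, so 1 + r/2 = 1.1314^(1/2).
r/2 = 0.063673, so r = 0.127346 = 12.735%.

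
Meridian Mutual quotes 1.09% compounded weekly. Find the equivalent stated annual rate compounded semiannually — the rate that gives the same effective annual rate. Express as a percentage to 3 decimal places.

EAR = (1 + 0.0109/52)^52 − 1 = 0.010958.
Solve (1 + r/2)^2 = 1.010958: r/2 = 1.010958^(1/2) − 1 = 0.005464, so r = 0.010929 = 1.093%.

1.093%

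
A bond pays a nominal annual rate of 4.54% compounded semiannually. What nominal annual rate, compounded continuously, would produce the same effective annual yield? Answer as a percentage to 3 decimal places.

4.489%

EAR = (1 + 0.0454/2)^2 − 1 = 0.045915.
Equivalent continuous rate: r = ln(1 + 0.045915) = 0.044892 = 4.489%.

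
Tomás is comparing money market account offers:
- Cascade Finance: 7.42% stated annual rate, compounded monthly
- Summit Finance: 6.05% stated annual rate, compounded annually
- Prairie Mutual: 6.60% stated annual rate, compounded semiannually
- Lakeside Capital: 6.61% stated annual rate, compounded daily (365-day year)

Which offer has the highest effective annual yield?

Cascade Finance: (1 + 0.0742/12)^12 − 1 = 7.678%
Summit Finance: compounded annually, EAR = 6.050%
Prairie Mutual: (1 + 0.0660/2)^2 − 1 = 6.709%
Lakeside Capital: (1 + 0.0661/365)^365 − 1 = 6.833%
The highest effective annual rate is Cascade Finance at 7.678%.

Cascade Finance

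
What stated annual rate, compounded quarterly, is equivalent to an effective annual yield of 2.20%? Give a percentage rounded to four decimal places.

2.1821%

(1 + r/4)^4 − 1 = 0.0220, so 1 + r/4 = 1.0220^(1/4).
r/4 = 0.005455, so r = 0.021821 = 2.1821%.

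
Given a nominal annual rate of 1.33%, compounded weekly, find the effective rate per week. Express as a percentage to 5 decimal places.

0.02558%

With a nominal annual rate compounded weekly, the periodic rate is the nominal rate divided by 52.
i = 0.0133 / 52 = 0.0002558 = 0.02558%.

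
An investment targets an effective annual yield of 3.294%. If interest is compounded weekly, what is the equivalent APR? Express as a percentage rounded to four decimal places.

3.2419%

(1 + r/52)^52 − 1 = 0.03294, so 1 + r/52 = 1.03294^(1/52).
r/52 = 0.000623, so r = 0.032419 = 3.2419%.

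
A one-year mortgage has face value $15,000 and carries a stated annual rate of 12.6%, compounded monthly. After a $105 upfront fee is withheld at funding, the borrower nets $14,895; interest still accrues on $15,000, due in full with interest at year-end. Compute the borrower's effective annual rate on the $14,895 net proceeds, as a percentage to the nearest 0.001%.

14.153%

Amount owed after one year: 15,000 × (1 + 0.126/12)^12 = 15,000 × 1.133537 = $17,003.06.
Effective rate on net proceeds: 17,003.06 / 14,895 − 1 = 0.141528 = 14.153%.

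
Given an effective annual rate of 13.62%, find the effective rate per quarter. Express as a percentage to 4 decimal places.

3.2437%

The per-quarter rate i satisfies (1 + i)^4 = 1 + 0.1362.
i = 1.1362^(1/4) − 1 = 0.0324373 = 3.2437%.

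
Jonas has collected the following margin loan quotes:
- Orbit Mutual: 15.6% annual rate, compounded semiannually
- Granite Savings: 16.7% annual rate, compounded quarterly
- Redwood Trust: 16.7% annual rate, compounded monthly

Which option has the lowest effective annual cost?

Orbit Mutual

Orbit Mutual: (1 + 0.156/2)^2 − 1 = 16.208%
Granite Savings: (1 + 0.167/4)^4 − 1 = 17.775%
Redwood Trust: (1 + 0.167/12)^12 − 1 = 18.039%
The lowest effective annual rate is Orbit Mutual at 16.208%.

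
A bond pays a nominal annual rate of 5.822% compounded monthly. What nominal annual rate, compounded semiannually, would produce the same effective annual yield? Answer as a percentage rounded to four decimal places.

EAR = (1 + 0.05822/12)^12 − 1 = 0.059799.
Solve (1 + r/2)^2 = 1.059799: r/2 = 1.059799^(1/2) − 1 = 0.029465, so r = 0.058931 = 5.8931%.

5.8931%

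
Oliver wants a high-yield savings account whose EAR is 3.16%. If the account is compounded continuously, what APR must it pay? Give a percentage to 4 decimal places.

3.1111%

Continuous: nominal r satisfies e^r − 1 = 0.0316.
r = ln(1 + 0.0316) = ln(1.0316) = 0.031111 = 3.1111%.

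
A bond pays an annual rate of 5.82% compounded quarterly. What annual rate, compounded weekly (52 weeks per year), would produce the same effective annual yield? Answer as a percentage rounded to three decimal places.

5.781%

EAR = (1 + 0.0582/4)^4 − 1 = 0.059483.
Solve (1 + r/52)^52 = 1.059483: r/52 = 1.059483^(1/52) − 1 = 0.001112, so r = 0.057813 = 5.781%.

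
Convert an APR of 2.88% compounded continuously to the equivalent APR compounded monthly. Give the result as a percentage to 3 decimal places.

EAR under continuous compounding: e^0.0288 − 1 = 0.029219.
Solve (1 + r/12)^12 = 1.029219: r/12 = 1.029219^(1/12) − 1 = 0.002403, so r = 0.028835 = 2.883%.

2.883%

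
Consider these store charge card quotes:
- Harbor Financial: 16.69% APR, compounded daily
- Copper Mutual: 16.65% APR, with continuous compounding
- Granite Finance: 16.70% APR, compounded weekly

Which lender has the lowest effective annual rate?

Harbor Financial: (1 + 0.1669/365)^365 − 1 = 18.159%
Copper Mutual: e^0.1665 − 1 = 18.116%
Granite Finance: (1 + 0.1670/52)^52 − 1 = 18.144%
The lowest effective annual rate is Copper Mutual at 18.116%.

Copper Mutual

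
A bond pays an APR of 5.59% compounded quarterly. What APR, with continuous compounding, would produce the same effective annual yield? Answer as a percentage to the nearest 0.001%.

5.551%

EAR = (1 + 0.0559/4)^4 − 1 = 0.057083.
Equivalent continuous rate: r = ln(1 + 0.057083) = 0.055513 = 5.551%.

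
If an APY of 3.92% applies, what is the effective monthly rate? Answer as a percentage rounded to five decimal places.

The per-month rate i satisfies (1 + i)^12 = 1 + 0.0392.
i = 1.0392^(1/12) − 1 = 0.0032094 = 0.32094%.

0.32094%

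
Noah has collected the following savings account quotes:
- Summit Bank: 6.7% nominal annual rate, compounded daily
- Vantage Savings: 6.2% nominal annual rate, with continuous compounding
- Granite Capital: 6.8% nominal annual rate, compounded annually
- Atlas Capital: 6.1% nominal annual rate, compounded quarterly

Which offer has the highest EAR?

Summit Bank

Summit Bank: (1 + 0.067/365)^365 − 1 = 6.929%
Vantage Savings: e^0.062 − 1 = 6.396%
Granite Capital: compounded annually, EAR = 6.800%
Atlas Capital: (1 + 0.061/4)^4 − 1 = 6.241%
The highest effective annual rate is Summit Bank at 6.929%.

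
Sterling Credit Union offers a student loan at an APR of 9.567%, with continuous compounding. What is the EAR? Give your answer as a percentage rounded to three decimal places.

10.040%

With continuous compounding, EAR = e^0.09567 − 1.
e^0.09567 = 1.100396, so EAR = 0.100396 = 10.040%.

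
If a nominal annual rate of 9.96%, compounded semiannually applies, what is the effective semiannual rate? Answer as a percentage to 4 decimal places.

4.9800%

With a nominal annual rate compounded semiannually, the periodic rate is the nominal rate divided by 2.
i = 0.0996 / 2 = 0.0498000 = 4.9800%.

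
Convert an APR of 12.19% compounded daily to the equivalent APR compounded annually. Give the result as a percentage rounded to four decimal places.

EAR = (1 + 0.1219/365)^365 − 1 = 0.129618.
Compounded annually, the equivalent nominal rate is the EAR itself: 12.9618%.

12.9618%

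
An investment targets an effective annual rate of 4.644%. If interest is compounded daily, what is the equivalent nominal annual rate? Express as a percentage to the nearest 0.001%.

(1 + r/365)^365 − 1 = 0.04644, so 1 + r/365 = 1.04644^(1/365).
r/365 = 0.000124, so r = 0.045397 = 4.540%.

4.540%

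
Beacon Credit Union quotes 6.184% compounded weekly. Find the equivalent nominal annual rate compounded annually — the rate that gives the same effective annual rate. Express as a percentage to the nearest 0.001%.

6.375%

EAR = (1 + 0.06184/52)^52 − 1 = 0.063753.
Compounded annually, the equivalent nominal rate is the EAR itself: 6.375%.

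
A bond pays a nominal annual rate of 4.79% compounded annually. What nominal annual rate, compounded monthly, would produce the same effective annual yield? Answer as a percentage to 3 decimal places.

4.688%

Compounded annually, EAR = nominal = 0.047900.
Solve (1 + r/12)^12 = 1.047900: r/12 = 1.047900^(1/12) − 1 = 0.003907, so r = 0.046879 = 4.688%.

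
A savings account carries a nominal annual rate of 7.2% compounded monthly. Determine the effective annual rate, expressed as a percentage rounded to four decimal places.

EAR = (1 + 0.072/12)^12 − 1.
= (1 + 0.006000)^12 − 1 = 1.074424 − 1 = 7.4424%.

7.4424%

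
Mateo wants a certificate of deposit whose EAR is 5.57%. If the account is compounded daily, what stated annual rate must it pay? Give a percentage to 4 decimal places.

(1 + r/365)^365 − 1 = 0.0557, so 1 + r/365 = 1.0557^(1/365).
r/365 = 0.000149, so r = 0.054208 = 5.4208%.

5.4208%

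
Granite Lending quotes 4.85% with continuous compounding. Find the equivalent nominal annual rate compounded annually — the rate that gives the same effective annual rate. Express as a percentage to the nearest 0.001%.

EAR under continuous compounding: e^0.0485 − 1 = 0.049695.
Compounded annually, the equivalent nominal rate is the EAR itself: 4.970%.

4.970%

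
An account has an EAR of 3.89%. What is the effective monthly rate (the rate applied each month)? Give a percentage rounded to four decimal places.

0.3185%

The per-month rate i satisfies (1 + i)^12 = 1 + 0.0389.
i = 1.0389^(1/12) − 1 = 0.0031853 = 0.3185%.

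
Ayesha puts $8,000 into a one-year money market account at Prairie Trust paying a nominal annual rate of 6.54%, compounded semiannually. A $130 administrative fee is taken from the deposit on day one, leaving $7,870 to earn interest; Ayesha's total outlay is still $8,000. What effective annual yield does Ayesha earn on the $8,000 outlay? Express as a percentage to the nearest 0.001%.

4.914%

Value after one year: 7,870 × (1 + 0.0654/2)^2 = 7,870 × 1.066469 = $8,393.11.
Effective yield on the $8,000 outlay: 8,393.11 / 8,000 − 1 = 0.049139 = 4.914%.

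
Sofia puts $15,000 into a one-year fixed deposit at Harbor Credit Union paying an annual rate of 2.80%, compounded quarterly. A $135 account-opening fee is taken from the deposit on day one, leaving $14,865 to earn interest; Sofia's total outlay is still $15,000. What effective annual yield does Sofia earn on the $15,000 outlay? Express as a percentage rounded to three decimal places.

Value after one year: 14,865 × (1 + 0.0280/4)^4 = 14,865 × 1.028295 = $15,285.61.
Effective yield on the $15,000 outlay: 15,285.61 / 15,000 − 1 = 0.019041 = 1.904%.

1.904%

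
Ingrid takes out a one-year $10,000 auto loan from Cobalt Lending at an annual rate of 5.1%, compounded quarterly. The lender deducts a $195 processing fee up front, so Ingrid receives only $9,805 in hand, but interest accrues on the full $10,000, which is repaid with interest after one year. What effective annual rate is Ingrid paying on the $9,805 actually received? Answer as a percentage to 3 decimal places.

7.291%

Amount owed after one year: 10,000 × (1 + 0.051/4)^4 = 10,000 × 1.051984 = $10,519.84.
Effective rate on net proceeds: 10,519.84 / 9,805 − 1 = 0.072905 = 7.291%.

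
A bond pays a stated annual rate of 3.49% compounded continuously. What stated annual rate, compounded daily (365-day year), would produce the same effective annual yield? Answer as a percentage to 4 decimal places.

EAR under continuous compounding: e^0.0349 − 1 = 0.035516.
Solve (1 + r/365)^365 = 1.035516: r/365 = 1.035516^(1/365) − 1 = 0.000096, so r = 0.034902 = 3.4902%.

3.4902%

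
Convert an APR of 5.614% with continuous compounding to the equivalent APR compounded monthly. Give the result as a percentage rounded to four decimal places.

EAR under continuous compounding: e^0.05614 − 1 = 0.057746.
Solve (1 + r/12)^12 = 1.057746: r/12 = 1.057746^(1/12) − 1 = 0.004689, so r = 0.056272 = 5.6272%.

5.6272%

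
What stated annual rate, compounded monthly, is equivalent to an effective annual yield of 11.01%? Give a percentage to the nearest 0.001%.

(1 + r/12)^12 − 1 = 0.1101, so 1 + r/12 = 1.1101^(1/12).
r/12 = 0.008742, so r = 0.104906 = 10.491%.

10.491%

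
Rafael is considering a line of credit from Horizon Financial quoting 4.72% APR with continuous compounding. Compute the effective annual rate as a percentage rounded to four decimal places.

4.8332%

With continuous compounding, EAR = e^0.0472 − 1.
e^0.0472 = 1.048332, so EAR = 0.048332 = 4.8332%.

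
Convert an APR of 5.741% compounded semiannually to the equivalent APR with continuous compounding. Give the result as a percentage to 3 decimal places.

5.660%

EAR = (1 + 0.05741/2)^2 − 1 = 0.058234.
Equivalent continuous rate: r = ln(1 + 0.058234) = 0.056601 = 5.660%.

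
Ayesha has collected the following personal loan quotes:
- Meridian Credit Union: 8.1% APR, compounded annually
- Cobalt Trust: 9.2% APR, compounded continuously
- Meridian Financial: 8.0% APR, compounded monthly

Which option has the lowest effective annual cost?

Meridian Credit Union: compounded annually, EAR = 8.100%
Cobalt Trust: e^0.092 − 1 = 9.636%
Meridian Financial: (1 + 0.080/12)^12 − 1 = 8.300%
The lowest effective annual rate is Meridian Credit Union at 8.100%.

Meridian Credit Union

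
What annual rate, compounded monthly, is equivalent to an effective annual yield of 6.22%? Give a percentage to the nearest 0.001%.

6.049%

(1 + r/12)^12 − 1 = 0.0622, so 1 + r/12 = 1.0622^(1/12).
r/12 = 0.005041, so r = 0.060494 = 6.049%.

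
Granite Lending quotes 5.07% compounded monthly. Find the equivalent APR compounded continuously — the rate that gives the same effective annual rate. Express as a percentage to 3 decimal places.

EAR = (1 + 0.0507/12)^12 − 1 = 0.051895.
Equivalent continuous rate: r = ln(1 + 0.051895) = 0.050593 = 5.059%.

5.059%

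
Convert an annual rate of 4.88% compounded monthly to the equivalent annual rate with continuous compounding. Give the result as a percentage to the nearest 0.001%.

4.870%

EAR = (1 + 0.0488/12)^12 − 1 = 0.049906.
Equivalent continuous rate: r = ln(1 + 0.049906) = 0.048701 = 4.870%.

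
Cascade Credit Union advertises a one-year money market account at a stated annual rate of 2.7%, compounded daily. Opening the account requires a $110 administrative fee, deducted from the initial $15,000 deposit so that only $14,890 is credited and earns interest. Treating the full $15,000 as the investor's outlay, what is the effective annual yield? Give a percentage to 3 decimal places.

Value after one year: 14,890 × (1 + 0.027/365)^365 = 14,890 × 1.027367 = $15,297.49.
Effective yield on the $15,000 outlay: 15,297.49 / 15,000 − 1 = 0.019833 = 1.983%.

1.983%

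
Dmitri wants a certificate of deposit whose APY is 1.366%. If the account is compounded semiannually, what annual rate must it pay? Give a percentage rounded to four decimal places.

1.3614%

(1 + r/2)^2 − 1 = 0.01366, so 1 + r/2 = 1.01366^(1/2).
r/2 = 0.006807, so r = 0.013614 = 1.3614%.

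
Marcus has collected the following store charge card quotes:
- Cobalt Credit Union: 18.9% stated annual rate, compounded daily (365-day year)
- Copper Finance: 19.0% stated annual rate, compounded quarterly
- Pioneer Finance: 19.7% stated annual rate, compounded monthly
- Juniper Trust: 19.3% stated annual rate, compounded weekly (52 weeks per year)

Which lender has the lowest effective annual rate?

Copper Finance

Cobalt Credit Union: (1 + 0.189/365)^365 − 1 = 20.798%
Copper Finance: (1 + 0.190/4)^4 − 1 = 20.397%
Pioneer Finance: (1 + 0.197/12)^12 − 1 = 21.580%
Juniper Trust: (1 + 0.193/52)^52 − 1 = 21.245%
The lowest effective annual rate is Copper Finance at 20.397%.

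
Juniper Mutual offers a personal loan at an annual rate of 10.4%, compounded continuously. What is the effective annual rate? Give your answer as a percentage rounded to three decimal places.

10.960%

With continuous compounding, EAR = e^0.104 − 1.
e^0.104 = 1.109600, so EAR = 0.109600 = 10.960%.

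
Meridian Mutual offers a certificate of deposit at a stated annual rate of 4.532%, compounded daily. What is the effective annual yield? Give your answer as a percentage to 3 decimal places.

4.636%

EAR = (1 + 0.04532/365)^365 − 1.
= 1.046360 − 1 = 4.636%.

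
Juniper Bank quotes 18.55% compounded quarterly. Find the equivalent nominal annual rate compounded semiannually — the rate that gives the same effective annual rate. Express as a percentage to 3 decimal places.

EAR = (1 + 0.1855/4)^4 − 1 = 0.198807.
Solve (1 + r/2)^2 = 1.198807: r/2 = 1.198807^(1/2) − 1 = 0.094901, so r = 0.189801 = 18.980%.

18.980%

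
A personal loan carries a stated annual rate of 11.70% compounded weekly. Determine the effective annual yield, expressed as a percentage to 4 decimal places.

EAR = (1 + 0.1170/52)^52 − 1.
= 1.123972 − 1 = 12.3972%.

12.3972%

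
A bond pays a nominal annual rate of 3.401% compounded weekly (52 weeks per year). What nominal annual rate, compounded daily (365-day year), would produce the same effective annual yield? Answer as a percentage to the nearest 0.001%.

EAR = (1 + 0.03401/52)^52 − 1 = 0.034583.
Solve (1 + r/365)^365 = 1.034583: r/365 = 1.034583^(1/365) − 1 = 0.000093, so r = 0.034000 = 3.400%.

3.400%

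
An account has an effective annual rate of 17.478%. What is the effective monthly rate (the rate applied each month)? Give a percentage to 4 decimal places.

The per-month rate i satisfies (1 + i)^12 = 1 + 0.17478.
i = 1.17478^(1/12) − 1 = 0.0135139 = 1.3514%.

1.3514%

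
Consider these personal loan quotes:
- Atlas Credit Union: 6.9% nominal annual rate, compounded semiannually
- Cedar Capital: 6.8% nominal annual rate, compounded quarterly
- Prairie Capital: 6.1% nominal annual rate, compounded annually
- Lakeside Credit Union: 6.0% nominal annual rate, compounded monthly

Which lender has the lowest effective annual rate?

Prairie Capital

Atlas Credit Union: (1 + 0.069/2)^2 − 1 = 7.019%
Cedar Capital: (1 + 0.068/4)^4 − 1 = 6.975%
Prairie Capital: compounded annually, EAR = 6.100%
Lakeside Credit Union: (1 + 0.060/12)^12 − 1 = 6.168%
The lowest effective annual rate is Prairie Capital at 6.100%.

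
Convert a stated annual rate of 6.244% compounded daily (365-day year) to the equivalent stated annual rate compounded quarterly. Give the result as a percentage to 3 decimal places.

6.292%

EAR = (1 + 0.06244/365)^365 − 1 = 0.064425.
Solve (1 + r/4)^4 = 1.064425: r/4 = 1.064425^(1/4) − 1 = 0.015731, so r = 0.062924 = 6.292%.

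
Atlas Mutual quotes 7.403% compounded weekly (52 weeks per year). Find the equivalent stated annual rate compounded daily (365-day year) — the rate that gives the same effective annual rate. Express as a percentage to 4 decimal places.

7.3985%

EAR = (1 + 0.07403/52)^52 − 1 = 0.076782.
Solve (1 + r/365)^365 = 1.076782: r/365 = 1.076782^(1/365) − 1 = 0.000203, so r = 0.073985 = 7.3985%.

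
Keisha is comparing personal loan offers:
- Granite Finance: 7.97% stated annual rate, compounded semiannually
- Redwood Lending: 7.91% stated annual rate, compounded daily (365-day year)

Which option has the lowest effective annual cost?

Granite Finance: (1 + 0.0797/2)^2 − 1 = 8.129%
Redwood Lending: (1 + 0.0791/365)^365 − 1 = 8.230%
The lowest effective annual rate is Granite Finance at 8.129%.

Granite Finance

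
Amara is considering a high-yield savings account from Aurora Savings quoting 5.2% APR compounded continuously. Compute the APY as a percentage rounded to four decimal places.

With continuous compounding, EAR = e^0.052 − 1.
e^0.052 = 1.053376, so EAR = 0.053376 = 5.3376%.

5.3376%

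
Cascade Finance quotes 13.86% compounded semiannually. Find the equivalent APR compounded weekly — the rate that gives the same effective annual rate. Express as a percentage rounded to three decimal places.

EAR = (1 + 0.1386/2)^2 − 1 = 0.143402.
Solve (1 + r/52)^52 = 1.143402: r/52 = 1.143402^(1/52) − 1 = 0.002580, so r = 0.134181 = 13.418%.

13.418%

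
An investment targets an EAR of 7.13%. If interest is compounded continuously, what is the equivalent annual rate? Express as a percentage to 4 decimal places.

6.8873%

Continuous: nominal r satisfies e^r − 1 = 0.0713.
r = ln(1 + 0.0713) = ln(1.0713) = 0.068873 = 6.8873%.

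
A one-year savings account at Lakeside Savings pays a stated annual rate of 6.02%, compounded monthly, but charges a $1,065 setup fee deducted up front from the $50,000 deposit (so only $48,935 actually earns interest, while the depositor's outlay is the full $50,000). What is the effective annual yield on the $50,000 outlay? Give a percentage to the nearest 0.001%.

Value after one year: 48,935 × (1 + 0.0602/12)^12 = 48,935 × 1.061889 = $51,963.54.
Effective yield on the $50,000 outlay: 51,963.54 / 50,000 − 1 = 0.039271 = 3.927%.

3.927%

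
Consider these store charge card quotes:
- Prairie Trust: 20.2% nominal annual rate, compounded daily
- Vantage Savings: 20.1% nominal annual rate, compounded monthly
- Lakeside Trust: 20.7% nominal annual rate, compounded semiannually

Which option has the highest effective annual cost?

Prairie Trust

Prairie Trust: (1 + 0.202/365)^365 − 1 = 22.378%
Vantage Savings: (1 + 0.201/12)^12 − 1 = 22.059%
Lakeside Trust: (1 + 0.207/2)^2 − 1 = 21.771%
The highest effective annual rate is Prairie Trust at 22.378%.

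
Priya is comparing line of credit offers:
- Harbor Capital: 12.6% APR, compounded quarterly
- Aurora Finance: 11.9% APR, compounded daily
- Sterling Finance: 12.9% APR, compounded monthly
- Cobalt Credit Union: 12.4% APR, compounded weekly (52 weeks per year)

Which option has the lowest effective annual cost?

Harbor Capital: (1 + 0.126/4)^4 − 1 = 13.208%
Aurora Finance: (1 + 0.119/365)^365 − 1 = 12.635%
Sterling Finance: (1 + 0.129/12)^12 − 1 = 13.691%
Cobalt Credit Union: (1 + 0.124/52)^52 − 1 = 13.185%
The lowest effective annual rate is Aurora Finance at 12.635%.

Aurora Finance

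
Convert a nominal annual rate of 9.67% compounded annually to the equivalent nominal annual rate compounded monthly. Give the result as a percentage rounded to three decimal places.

9.266%

Compounded annually, EAR = nominal = 0.096700.
Solve (1 + r/12)^12 = 1.096700: r/12 = 1.096700^(1/12) − 1 = 0.007722, so r = 0.092662 = 9.266%.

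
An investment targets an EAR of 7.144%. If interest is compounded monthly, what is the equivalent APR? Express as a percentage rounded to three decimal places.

(1 + r/12)^12 − 1 = 0.07144, so 1 + r/12 = 1.07144^(1/12).
r/12 = 0.005767, so r = 0.069202 = 6.920%.

6.920%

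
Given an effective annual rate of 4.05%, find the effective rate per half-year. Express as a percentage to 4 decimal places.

The per-half-year rate i satisfies (1 + i)^2 = 1 + 0.0405.
i = 1.0405^(1/2) − 1 = 0.0200490 = 2.0049%.

2.0049%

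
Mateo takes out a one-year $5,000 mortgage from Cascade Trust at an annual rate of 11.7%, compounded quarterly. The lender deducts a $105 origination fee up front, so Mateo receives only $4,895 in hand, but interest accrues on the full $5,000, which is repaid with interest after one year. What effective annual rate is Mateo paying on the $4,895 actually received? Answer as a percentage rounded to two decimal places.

Amount owed after one year: 5,000 × (1 + 0.117/4)^4 = 5,000 × 1.122234 = $5,611.17.
Effective rate on net proceeds: 5,611.17 / 4,895 − 1 = 0.146307 = 14.63%.

14.63%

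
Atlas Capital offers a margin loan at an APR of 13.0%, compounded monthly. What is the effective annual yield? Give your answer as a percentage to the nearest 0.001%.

EAR = (1 + 0.130/12)^12 − 1.
= 1.138032 − 1 = 13.803%.

13.803%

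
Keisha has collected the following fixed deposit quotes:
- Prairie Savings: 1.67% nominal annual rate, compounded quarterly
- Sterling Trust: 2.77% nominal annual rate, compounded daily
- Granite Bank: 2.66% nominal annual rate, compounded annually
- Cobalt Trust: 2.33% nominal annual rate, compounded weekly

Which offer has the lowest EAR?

Prairie Savings

Prairie Savings: (1 + 0.0167/4)^4 − 1 = 1.680%
Sterling Trust: (1 + 0.0277/365)^365 − 1 = 2.809%
Granite Bank: compounded annually, EAR = 2.660%
Cobalt Trust: (1 + 0.0233/52)^52 − 1 = 2.357%
The lowest effective annual rate is Prairie Savings at 1.680%.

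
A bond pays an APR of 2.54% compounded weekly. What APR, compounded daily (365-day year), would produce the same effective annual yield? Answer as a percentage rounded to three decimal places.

EAR = (1 + 0.0254/52)^52 − 1 = 0.025719.
Solve (1 + r/365)^365 = 1.025719: r/365 = 1.025719^(1/365) − 1 = 0.000070, so r = 0.025395 = 2.539%.

2.539%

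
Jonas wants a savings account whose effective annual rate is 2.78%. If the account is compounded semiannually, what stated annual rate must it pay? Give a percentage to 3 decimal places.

2.761%

(1 + r/2)^2 − 1 = 0.0278, so 1 + r/2 = 1.0278^(1/2).
r/2 = 0.013805, so r = 0.027609 = 2.761%.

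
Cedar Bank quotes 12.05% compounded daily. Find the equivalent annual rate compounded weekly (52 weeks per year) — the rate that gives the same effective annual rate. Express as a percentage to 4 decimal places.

EAR = (1 + 0.1205/365)^365 − 1 = 0.128038.
Solve (1 + r/52)^52 = 1.128038: r/52 = 1.128038^(1/52) − 1 = 0.002320, so r = 0.120620 = 12.0620%.

12.0620%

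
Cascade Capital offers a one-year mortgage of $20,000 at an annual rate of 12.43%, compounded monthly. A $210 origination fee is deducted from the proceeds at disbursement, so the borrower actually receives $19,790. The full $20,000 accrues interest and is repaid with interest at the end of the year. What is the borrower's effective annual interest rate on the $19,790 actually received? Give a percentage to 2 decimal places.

14.36%

Amount owed after one year: 20,000 × (1 + 0.1243/12)^12 = 20,000 × 1.131632 = $22,632.64.
Effective rate on net proceeds: 22,632.64 / 19,790 − 1 = 0.143640 = 14.36%.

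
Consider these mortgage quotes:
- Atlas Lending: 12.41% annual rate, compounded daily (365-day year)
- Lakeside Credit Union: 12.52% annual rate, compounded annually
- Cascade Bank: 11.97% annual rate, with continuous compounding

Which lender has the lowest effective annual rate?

Lakeside Credit Union

Atlas Lending: (1 + 0.1241/365)^365 − 1 = 13.211%
Lakeside Credit Union: compounded annually, EAR = 12.520%
Cascade Bank: e^0.1197 − 1 = 12.716%
The lowest effective annual rate is Lakeside Credit Union at 12.520%.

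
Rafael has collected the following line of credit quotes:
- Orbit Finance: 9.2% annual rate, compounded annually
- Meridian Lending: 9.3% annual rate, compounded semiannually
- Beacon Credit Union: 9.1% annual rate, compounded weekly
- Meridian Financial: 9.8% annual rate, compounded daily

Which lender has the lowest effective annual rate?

Orbit Finance

Orbit Finance: compounded annually, EAR = 9.200%
Meridian Lending: (1 + 0.093/2)^2 − 1 = 9.516%
Beacon Credit Union: (1 + 0.091/52)^52 − 1 = 9.518%
Meridian Financial: (1 + 0.098/365)^365 − 1 = 10.295%
The lowest effective annual rate is Orbit Finance at 9.200%.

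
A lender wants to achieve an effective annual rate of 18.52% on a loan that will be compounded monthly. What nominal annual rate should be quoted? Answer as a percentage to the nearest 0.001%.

(1 + r/12)^12 − 1 = 0.1852, so 1 + r/12 = 1.1852^(1/12).
r/12 = 0.014260, so r = 0.171120 = 17.112%.

17.112%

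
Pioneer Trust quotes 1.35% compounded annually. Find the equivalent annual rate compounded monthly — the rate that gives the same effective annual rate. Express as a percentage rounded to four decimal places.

1.3417%

Compounded annually, EAR = nominal = 0.013500.
Solve (1 + r/12)^12 = 1.013500: r/12 = 1.013500^(1/12) − 1 = 0.001118, so r = 0.013417 = 1.3417%.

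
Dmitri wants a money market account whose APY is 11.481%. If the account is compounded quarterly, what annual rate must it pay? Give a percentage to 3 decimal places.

(1 + r/4)^4 − 1 = 0.11481, so 1 + r/4 = 1.11481^(1/4).
r/4 = 0.027543, so r = 0.110174 = 11.017%.

11.017%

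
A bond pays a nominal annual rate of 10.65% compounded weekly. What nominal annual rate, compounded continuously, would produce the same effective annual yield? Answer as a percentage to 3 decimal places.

10.639%

EAR = (1 + 0.1065/52)^52 − 1 = 0.112257.
Equivalent continuous rate: r = ln(1 + 0.112257) = 0.106391 = 10.639%.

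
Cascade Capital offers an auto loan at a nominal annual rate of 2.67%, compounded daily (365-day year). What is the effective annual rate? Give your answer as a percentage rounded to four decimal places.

2.7059%

EAR = (1 + 0.0267/365)^365 − 1.
= (1 + 0.000073)^365 − 1 = 1.027059 − 1 = 2.7059%.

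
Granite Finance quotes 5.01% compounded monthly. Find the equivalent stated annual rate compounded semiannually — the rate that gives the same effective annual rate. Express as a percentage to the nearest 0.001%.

5.063%

EAR = (1 + 0.0501/12)^12 − 1 = 0.051267.
Solve (1 + r/2)^2 = 1.051267: r/2 = 1.051267^(1/2) − 1 = 0.025313, so r = 0.050626 = 5.063%.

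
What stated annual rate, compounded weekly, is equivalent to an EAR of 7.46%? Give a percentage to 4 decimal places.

(1 + r/52)^52 − 1 = 0.0746, so 1 + r/52 = 1.0746^(1/52).
r/52 = 0.001385, so r = 0.071998 = 7.1998%.

7.1998%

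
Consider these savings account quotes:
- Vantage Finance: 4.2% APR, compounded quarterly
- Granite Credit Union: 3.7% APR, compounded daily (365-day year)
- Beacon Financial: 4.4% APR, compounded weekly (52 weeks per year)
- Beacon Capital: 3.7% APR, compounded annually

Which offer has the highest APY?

Vantage Finance: (1 + 0.042/4)^4 − 1 = 4.267%
Granite Credit Union: (1 + 0.037/365)^365 − 1 = 3.769%
Beacon Financial: (1 + 0.044/52)^52 − 1 = 4.496%
Beacon Capital: compounded annually, EAR = 3.700%
The highest effective annual rate is Beacon Financial at 4.496%.

Beacon Financial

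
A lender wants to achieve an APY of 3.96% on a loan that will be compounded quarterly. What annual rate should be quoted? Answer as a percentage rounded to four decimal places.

3.9025%

(1 + r/4)^4 − 1 = 0.0396, so 1 + r/4 = 1.0396^(1/4).
r/4 = 0.009756, so r = 0.039025 = 3.9025%.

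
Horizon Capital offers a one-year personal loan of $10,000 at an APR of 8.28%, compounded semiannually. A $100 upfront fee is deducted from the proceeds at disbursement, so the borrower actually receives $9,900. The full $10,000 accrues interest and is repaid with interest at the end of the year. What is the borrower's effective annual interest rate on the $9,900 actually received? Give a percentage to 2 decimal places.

Amount owed after one year: 10,000 × (1 + 0.0828/2)^2 = 10,000 × 1.084514 = $10,845.14.
Effective rate on net proceeds: 10,845.14 / 9,900 − 1 = 0.095469 = 9.55%.

9.55%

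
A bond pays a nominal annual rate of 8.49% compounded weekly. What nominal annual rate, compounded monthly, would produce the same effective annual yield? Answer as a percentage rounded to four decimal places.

8.5131%

EAR = (1 + 0.0849/52)^52 − 1 = 0.088533.
Solve (1 + r/12)^12 = 1.088533: r/12 = 1.088533^(1/12) − 1 = 0.007094, so r = 0.085131 = 8.5131%.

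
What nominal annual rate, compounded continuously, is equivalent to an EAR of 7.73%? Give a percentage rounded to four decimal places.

Continuous: nominal r satisfies e^r − 1 = 0.0773.
r = ln(1 + 0.0773) = ln(1.0773) = 0.074458 = 7.4458%.

7.4458%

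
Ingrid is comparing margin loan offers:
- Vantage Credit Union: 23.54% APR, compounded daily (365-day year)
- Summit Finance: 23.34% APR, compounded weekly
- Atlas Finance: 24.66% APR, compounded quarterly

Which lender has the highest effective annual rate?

Vantage Credit Union: (1 + 0.2354/365)^365 − 1 = 26.532%
Summit Finance: (1 + 0.2334/52)^52 − 1 = 26.223%
Atlas Finance: (1 + 0.2466/4)^4 − 1 = 27.036%
The highest effective annual rate is Atlas Finance at 27.036%.

Atlas Finance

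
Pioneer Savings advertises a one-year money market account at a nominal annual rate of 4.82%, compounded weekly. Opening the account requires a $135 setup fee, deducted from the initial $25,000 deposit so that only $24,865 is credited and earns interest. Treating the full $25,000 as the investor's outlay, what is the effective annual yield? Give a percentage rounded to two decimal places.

Value after one year: 24,865 × (1 + 0.0482/52)^52 = 24,865 × 1.049357 = $26,092.26.
Effective yield on the $25,000 outlay: 26,092.26 / 25,000 − 1 = 0.043691 = 4.37%.

4.37%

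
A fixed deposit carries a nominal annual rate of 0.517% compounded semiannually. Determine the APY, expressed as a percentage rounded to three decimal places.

EAR = (1 + 0.00517/2)^2 − 1.
= 1.005177 − 1 = 0.518%.

0.518%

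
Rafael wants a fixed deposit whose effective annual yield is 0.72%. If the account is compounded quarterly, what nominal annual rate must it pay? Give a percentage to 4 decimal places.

(1 + r/4)^4 − 1 = 0.0072, so 1 + r/4 = 1.0072^(1/4).
r/4 = 0.001795, so r = 0.007181 = 0.7181%.

0.7181%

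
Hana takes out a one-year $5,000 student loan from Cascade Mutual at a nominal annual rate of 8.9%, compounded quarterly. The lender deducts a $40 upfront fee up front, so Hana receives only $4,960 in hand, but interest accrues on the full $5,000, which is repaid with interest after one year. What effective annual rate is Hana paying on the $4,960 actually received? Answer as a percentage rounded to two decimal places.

10.08%

Amount owed after one year: 5,000 × (1 + 0.089/4)^4 = 5,000 × 1.092015 = $5,460.07.
Effective rate on net proceeds: 5,460.07 / 4,960 − 1 = 0.100821 = 10.08%.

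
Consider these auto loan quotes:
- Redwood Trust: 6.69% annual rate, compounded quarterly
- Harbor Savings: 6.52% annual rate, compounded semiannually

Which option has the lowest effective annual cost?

Redwood Trust: (1 + 0.0669/4)^4 − 1 = 6.860%
Harbor Savings: (1 + 0.0652/2)^2 − 1 = 6.626%
The lowest effective annual rate is Harbor Savings at 6.626%.

Harbor Savings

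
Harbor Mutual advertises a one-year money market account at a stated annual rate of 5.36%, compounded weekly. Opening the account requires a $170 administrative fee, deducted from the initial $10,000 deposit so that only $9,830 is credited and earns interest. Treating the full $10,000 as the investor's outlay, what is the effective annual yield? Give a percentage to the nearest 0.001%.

3.710%

Value after one year: 9,830 × (1 + 0.0536/52)^52 = 9,830 × 1.055033 = $10,370.98.
Effective yield on the $10,000 outlay: 10,370.98 / 10,000 − 1 = 0.037098 = 3.710%.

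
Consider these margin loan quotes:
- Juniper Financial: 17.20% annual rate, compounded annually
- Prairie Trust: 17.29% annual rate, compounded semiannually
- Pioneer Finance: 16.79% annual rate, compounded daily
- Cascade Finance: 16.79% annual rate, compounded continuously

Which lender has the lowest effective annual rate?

Juniper Financial

Juniper Financial: compounded annually, EAR = 17.200%
Prairie Trust: (1 + 0.1729/2)^2 − 1 = 18.037%
Pioneer Finance: (1 + 0.1679/365)^365 − 1 = 18.277%
Cascade Finance: e^0.1679 − 1 = 18.282%
The lowest effective annual rate is Juniper Financial at 17.200%.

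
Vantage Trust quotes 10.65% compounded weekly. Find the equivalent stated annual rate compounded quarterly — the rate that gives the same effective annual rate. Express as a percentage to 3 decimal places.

10.782%

EAR = (1 + 0.1065/52)^52 − 1 = 0.112257.
Solve (1 + r/4)^4 = 1.112257: r/4 = 1.112257^(1/4) − 1 = 0.026955, so r = 0.107819 = 10.782%.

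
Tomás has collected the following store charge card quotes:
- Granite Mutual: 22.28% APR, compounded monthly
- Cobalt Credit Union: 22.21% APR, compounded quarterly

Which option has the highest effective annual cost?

Granite Mutual

Granite Mutual: (1 + 0.2228/12)^12 − 1 = 24.702%
Cobalt Credit Union: (1 + 0.2221/4)^4 − 1 = 24.129%
The highest effective annual rate is Granite Mutual at 24.702%.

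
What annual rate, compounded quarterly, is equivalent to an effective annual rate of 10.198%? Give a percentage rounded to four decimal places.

9.8297%

(1 + r/4)^4 − 1 = 0.10198, so 1 + r/4 = 1.10198^(1/4).
r/4 = 0.024574, so r = 0.098297 = 9.8297%.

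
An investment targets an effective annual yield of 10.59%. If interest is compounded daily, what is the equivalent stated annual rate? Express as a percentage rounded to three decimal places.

(1 + r/365)^365 − 1 = 0.1059, so 1 + r/365 = 1.1059^(1/365).
r/365 = 0.000276, so r = 0.100673 = 10.067%.

10.067%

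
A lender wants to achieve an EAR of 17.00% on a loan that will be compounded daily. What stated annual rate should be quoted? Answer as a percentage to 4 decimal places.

(1 + r/365)^365 − 1 = 0.1700, so 1 + r/365 = 1.1700^(1/365).
r/365 = 0.000430, so r = 0.157038 = 15.7038%.

15.7038%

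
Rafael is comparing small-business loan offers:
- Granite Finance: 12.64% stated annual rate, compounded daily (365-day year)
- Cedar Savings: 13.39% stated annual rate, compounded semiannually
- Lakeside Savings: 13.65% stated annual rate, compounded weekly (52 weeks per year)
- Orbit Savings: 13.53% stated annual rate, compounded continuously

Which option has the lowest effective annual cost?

Granite Finance

Granite Finance: (1 + 0.1264/365)^365 − 1 = 13.471%
Cedar Savings: (1 + 0.1339/2)^2 − 1 = 13.838%
Lakeside Savings: (1 + 0.1365/52)^52 − 1 = 14.605%
Orbit Savings: e^0.1353 − 1 = 14.488%
The lowest effective annual rate is Granite Finance at 13.471%.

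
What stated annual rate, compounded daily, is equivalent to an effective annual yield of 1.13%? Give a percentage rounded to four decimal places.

(1 + r/365)^365 − 1 = 0.0113, so 1 + r/365 = 1.0113^(1/365).
r/365 = 0.000031, so r = 0.011237 = 1.1237%.

1.1237%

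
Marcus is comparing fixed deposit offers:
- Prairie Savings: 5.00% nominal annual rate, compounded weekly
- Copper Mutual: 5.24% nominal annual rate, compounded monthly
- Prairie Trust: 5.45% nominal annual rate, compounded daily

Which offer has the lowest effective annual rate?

Prairie Savings: (1 + 0.0500/52)^52 − 1 = 5.125%
Copper Mutual: (1 + 0.0524/12)^12 − 1 = 5.368%
Prairie Trust: (1 + 0.0545/365)^365 − 1 = 5.601%
The lowest effective annual rate is Prairie Savings at 5.125%.

Prairie Savings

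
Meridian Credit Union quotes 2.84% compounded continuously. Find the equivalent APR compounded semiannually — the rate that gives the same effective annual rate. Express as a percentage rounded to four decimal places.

EAR under continuous compounding: e^0.0284 − 1 = 0.028807.
Solve (1 + r/2)^2 = 1.028807: r/2 = 1.028807^(1/2) − 1 = 0.014301, so r = 0.028603 = 2.8603%.

2.8603%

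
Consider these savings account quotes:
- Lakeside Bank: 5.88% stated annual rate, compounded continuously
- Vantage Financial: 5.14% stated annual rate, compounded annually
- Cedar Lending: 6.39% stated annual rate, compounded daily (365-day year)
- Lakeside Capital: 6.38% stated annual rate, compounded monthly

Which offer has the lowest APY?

Lakeside Bank: e^0.0588 − 1 = 6.056%
Vantage Financial: compounded annually, EAR = 5.140%
Cedar Lending: (1 + 0.0639/365)^365 − 1 = 6.598%
Lakeside Capital: (1 + 0.0638/12)^12 − 1 = 6.570%
The lowest effective annual rate is Vantage Financial at 5.140%.

Vantage Financial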